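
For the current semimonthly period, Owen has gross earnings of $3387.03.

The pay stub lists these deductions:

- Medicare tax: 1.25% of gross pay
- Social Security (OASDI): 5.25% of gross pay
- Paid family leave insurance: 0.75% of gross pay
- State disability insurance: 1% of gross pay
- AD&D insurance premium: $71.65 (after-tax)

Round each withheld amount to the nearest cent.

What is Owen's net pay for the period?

Medicare tax: $3387.03 × 0.0125 = $42.34
State disability insurance: $3387.03 × 0.01 = $33.87
Paid family leave insurance: $3387.03 × 0.0075 = $25.40
Social Security (OASDI): $3387.03 × 0.0525 = $177.82
AD&D insurance premium: $71.65
Total deductions = $42.34 + $33.87 + $25.40 + $177.82 + $71.65 = $351.08
Net pay = $3387.03 − $351.08 = $3035.95

$3035.95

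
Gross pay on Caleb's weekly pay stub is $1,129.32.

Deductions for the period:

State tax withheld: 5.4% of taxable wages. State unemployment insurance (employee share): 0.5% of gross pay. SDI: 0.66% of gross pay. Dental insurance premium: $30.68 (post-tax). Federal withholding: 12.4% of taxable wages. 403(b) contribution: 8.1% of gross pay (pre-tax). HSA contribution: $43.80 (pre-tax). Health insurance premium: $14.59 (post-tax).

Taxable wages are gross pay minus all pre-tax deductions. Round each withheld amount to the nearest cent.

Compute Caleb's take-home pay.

HSA contribution: $43.80
403(b) contribution: $1,129.32 × 0.081 = $91.47
Pre-tax total = $43.80 + $91.47 = $135.27
Taxable wages = $1,129.32 − $135.27 = $994.05
Federal withholding: $994.05 × 0.124 = $123.26
State tax withheld: $994.05 × 0.054 = $53.68
SDI: $1,129.32 × 0.0066 = $7.45
State unemployment insurance (employee share): $1,129.32 × 0.005 = $5.65
Health insurance premium: $14.59
Dental insurance premium: $30.68
Total deductions = $43.80 + $91.47 + $123.26 + $53.68 + $7.45 + $5.65 + $14.59 + $30.68 = $370.58
Net pay = $1,129.32 − $370.58 = $758.74

$758.74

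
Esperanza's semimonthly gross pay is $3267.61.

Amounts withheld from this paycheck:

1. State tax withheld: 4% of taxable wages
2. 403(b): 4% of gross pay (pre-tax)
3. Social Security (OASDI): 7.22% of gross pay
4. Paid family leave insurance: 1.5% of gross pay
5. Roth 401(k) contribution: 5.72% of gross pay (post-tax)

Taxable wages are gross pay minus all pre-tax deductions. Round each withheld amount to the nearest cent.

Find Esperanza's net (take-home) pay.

403(b): $3267.61 × 0.04 = $130.70
Taxable wages = $3267.61 − $130.70 = $3136.91
State tax withheld: $3136.91 × 0.04 = $125.48
Social Security (OASDI): $3267.61 × 0.0722 = $235.92
Paid family leave insurance: $3267.61 × 0.015 = $49.01
Roth 401(k) contribution: $3267.61 × 0.0572 = $186.91
Total deductions = $130.70 + $125.48 + $235.92 + $49.01 + $186.91 = $728.02
Net pay = $3267.61 − $728.02 = $2539.59

$2539.59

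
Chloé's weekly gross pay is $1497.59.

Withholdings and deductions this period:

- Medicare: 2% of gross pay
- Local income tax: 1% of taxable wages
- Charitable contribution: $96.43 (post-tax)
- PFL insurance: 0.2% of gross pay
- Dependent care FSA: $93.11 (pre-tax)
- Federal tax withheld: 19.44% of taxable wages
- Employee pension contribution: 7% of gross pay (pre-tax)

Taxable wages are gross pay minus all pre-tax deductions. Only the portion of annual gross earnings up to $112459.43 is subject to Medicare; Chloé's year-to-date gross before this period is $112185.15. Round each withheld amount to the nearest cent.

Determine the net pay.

$929.08

Dependent care FSA: $93.11
Employee pension contribution: $1497.59 × 0.07 = $104.83
Pre-tax total = $93.11 + $104.83 = $197.94
Taxable wages = $1497.59 − $197.94 = $1299.65
Local income tax: $1299.65 × 0.01 = $13.00
Federal tax withheld: $1299.65 × 0.1944 = $252.65
PFL insurance: $1497.59 × 0.002 = $3.00
Medicare: only $112459.43 − $112185.15 = $274.28 of this check is subject → $274.28 × 0.02 = $5.49
Charitable contribution: $96.43
Total deductions = $93.11 + $104.83 + $13.00 + $252.65 + $3.00 + $5.49 + $96.43 = $568.51
Net pay = $1497.59 − $568.51 = $929.08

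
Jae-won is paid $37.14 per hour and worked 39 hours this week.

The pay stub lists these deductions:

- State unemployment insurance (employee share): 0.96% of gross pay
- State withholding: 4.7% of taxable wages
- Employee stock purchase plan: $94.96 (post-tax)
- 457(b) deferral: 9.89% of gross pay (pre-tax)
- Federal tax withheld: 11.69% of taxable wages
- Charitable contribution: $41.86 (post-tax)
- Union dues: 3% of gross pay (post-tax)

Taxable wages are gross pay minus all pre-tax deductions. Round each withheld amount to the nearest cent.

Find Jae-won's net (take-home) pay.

Gross pay: 39 × $37.14 = $1,448.46
457(b) deferral: $1,448.46 × 0.0989 = $143.25
Taxable wages = $1,448.46 − $143.25 = $1,305.21
Federal tax withheld: $1,305.21 × 0.1169 = $152.58
State withholding: $1,305.21 × 0.047 = $61.34
State unemployment insurance (employee share): $1,448.46 × 0.0096 = $13.91
Charitable contribution: $41.86
Employee stock purchase plan: $94.96
Union dues: $1,448.46 × 0.03 = $43.45
Total deductions = $143.25 + $152.58 + $61.34 + $13.91 + $41.86 + $94.96 + $43.45 = $551.35
Net pay = $1,448.46 − $551.35 = $897.11

$897.11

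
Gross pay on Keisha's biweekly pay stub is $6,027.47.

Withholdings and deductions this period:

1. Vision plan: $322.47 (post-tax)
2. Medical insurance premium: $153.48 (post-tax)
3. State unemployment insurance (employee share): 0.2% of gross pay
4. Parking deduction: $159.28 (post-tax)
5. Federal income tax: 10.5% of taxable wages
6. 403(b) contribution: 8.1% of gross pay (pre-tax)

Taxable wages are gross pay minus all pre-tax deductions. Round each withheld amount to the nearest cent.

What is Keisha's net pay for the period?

403(b) contribution: $6,027.47 × 0.081 = $488.23
Taxable wages = $6,027.47 − $488.23 = $5,539.24
Federal income tax: $5,539.24 × 0.105 = $581.62
State unemployment insurance (employee share): $6,027.47 × 0.002 = $12.05
Medical insurance premium: $153.48
Vision plan: $322.47
Parking deduction: $159.28
Total deductions = $488.23 + $581.62 + $12.05 + $153.48 + $322.47 + $159.28 = $1,717.13
Net pay = $6,027.47 − $1,717.13 = $4,310.34

$4,310.34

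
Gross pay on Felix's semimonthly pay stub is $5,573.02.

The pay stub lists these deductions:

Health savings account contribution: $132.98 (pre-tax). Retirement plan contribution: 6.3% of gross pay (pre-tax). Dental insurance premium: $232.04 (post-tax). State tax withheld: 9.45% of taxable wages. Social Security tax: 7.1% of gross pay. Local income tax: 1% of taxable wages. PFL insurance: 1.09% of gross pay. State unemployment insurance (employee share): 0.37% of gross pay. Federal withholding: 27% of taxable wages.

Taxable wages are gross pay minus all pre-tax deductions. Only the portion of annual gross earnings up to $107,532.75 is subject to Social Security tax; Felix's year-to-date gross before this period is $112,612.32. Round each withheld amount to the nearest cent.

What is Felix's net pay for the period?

$2,869.73

Retirement plan contribution: $5,573.02 × 0.063 = $351.10
Health savings account contribution: $132.98
Pre-tax total = $351.10 + $132.98 = $484.08
Taxable wages = $5,573.02 − $484.08 = $5,088.94
Federal withholding: $5,088.94 × 0.27 = $1,374.01
Local income tax: $5,088.94 × 0.01 = $50.89
State tax withheld: $5,088.94 × 0.0945 = $480.90
Social Security tax: annual cap $107,532.75 already reached (YTD $112,612.32), so $0.00
State unemployment insurance (employee share): $5,573.02 × 0.0037 = $20.62
PFL insurance: $5,573.02 × 0.0109 = $60.75
Dental insurance premium: $232.04
Total deductions = $351.10 + $132.98 + $1,374.01 + $50.89 + $480.90 + $0.00 + $20.62 + $60.75 + $232.04 = $2,703.29
Net pay = $5,573.02 − $2,703.29 = $2,869.73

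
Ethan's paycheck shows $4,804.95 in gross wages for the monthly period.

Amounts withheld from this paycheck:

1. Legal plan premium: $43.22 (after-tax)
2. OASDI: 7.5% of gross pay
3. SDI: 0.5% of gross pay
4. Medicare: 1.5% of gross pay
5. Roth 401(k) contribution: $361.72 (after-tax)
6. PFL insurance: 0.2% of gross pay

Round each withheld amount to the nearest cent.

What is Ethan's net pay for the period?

Medicare: $4,804.95 × 0.015 = $72.07
PFL insurance: $4,804.95 × 0.002 = $9.61
SDI: $4,804.95 × 0.005 = $24.02
OASDI: $4,804.95 × 0.075 = $360.37
Roth 401(k) contribution: $361.72
Legal plan premium: $43.22
Total deductions = $72.07 + $9.61 + $24.02 + $360.37 + $361.72 + $43.22 = $871.01
Net pay = $4,804.95 − $871.01 = $3,933.94

$3,933.94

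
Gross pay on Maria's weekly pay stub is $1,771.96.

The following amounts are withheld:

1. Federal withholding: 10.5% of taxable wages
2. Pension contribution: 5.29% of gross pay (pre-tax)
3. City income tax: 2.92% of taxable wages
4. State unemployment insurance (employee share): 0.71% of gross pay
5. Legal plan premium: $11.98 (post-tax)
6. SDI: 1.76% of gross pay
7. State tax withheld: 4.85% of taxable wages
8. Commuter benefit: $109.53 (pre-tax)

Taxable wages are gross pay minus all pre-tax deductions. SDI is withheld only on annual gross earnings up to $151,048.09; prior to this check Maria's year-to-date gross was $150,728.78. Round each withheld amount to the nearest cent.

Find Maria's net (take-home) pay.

Pension contribution: $1,771.96 × 0.0529 = $93.74
Commuter benefit: $109.53
Pre-tax total = $93.74 + $109.53 = $203.27
Taxable wages = $1,771.96 − $203.27 = $1,568.69
Federal withholding: $1,568.69 × 0.105 = $164.71
State tax withheld: $1,568.69 × 0.0485 = $76.08
City income tax: $1,568.69 × 0.0292 = $45.81
State unemployment insurance (employee share): $1,771.96 × 0.0071 = $12.58
SDI: only $151,048.09 − $150,728.78 = $319.31 of this check is subject → $319.31 × 0.0176 = $5.62
Legal plan premium: $11.98
Total deductions = $93.74 + $109.53 + $164.71 + $76.08 + $45.81 + $12.58 + $5.62 + $11.98 = $520.05
Net pay = $1,771.96 − $520.05 = $1,251.91

$1,251.91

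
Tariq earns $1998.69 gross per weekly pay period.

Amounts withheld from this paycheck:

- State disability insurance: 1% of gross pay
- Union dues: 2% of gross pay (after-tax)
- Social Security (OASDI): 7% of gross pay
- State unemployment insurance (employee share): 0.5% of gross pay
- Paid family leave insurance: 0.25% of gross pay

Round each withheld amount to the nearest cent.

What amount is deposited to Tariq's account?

$1783.83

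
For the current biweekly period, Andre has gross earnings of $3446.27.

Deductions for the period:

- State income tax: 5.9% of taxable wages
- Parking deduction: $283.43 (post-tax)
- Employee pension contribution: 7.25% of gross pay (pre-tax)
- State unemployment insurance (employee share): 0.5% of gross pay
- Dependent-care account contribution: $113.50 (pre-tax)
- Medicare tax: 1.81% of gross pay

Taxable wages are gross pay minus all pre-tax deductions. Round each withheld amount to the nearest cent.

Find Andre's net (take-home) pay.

$2537.99

Dependent-care account contribution: $113.50
Employee pension contribution: $3446.27 × 0.0725 = $249.85
Pre-tax total = $113.50 + $249.85 = $363.35
Taxable wages = $3446.27 − $363.35 = $3082.92
State income tax: $3082.92 × 0.059 = $181.89
State unemployment insurance (employee share): $3446.27 × 0.005 = $17.23
Medicare tax: $3446.27 × 0.0181 = $62.38
Parking deduction: $283.43
Total deductions = $113.50 + $249.85 + $181.89 + $17.23 + $62.38 + $283.43 = $908.28
Net pay = $3446.27 − $908.28 = $2537.99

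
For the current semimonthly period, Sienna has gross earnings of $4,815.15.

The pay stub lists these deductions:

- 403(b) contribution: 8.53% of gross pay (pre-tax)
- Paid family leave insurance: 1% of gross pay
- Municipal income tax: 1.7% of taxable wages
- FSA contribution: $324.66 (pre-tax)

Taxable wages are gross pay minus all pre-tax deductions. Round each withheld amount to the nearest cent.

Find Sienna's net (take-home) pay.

403(b) contribution: $4,815.15 × 0.0853 = $410.73
FSA contribution: $324.66
Pre-tax total = $410.73 + $324.66 = $735.39
Taxable wages = $4,815.15 − $735.39 = $4,079.76
Municipal income tax: $4,079.76 × 0.017 = $69.36
Paid family leave insurance: $4,815.15 × 0.01 = $48.15
Total deductions = $410.73 + $324.66 + $69.36 + $48.15 = $852.90
Net pay = $4,815.15 − $852.90 = $3,962.25

$3,962.25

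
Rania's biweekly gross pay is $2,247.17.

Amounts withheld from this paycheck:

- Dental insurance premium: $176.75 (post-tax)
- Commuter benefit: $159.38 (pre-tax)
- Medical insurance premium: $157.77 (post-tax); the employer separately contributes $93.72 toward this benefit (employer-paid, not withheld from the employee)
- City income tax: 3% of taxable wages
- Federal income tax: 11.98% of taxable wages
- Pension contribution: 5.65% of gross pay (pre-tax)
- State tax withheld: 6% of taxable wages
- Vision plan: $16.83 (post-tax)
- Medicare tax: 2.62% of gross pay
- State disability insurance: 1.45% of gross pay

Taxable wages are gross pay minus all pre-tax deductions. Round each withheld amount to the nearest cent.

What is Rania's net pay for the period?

Pension contribution: $2,247.17 × 0.0565 = $126.97
Commuter benefit: $159.38
Pre-tax total = $126.97 + $159.38 = $286.35
Taxable wages = $2,247.17 − $286.35 = $1,960.82
City income tax: $1,960.82 × 0.03 = $58.82
State tax withheld: $1,960.82 × 0.06 = $117.65
Federal income tax: $1,960.82 × 0.1198 = $234.91
State disability insurance: $2,247.17 × 0.0145 = $32.58
Medicare tax: $2,247.17 × 0.0262 = $58.88
Medical insurance premium: $157.77
Dental insurance premium: $176.75
Vision plan: $16.83
(Employer's $93.72 toward medical insurance premium is not withheld from the employee.)
Total deductions = $126.97 + $159.38 + $58.82 + $117.65 + $234.91 + $32.58 + $58.88 + $157.77 + $176.75 + $16.83 = $1,140.54
Net pay = $2,247.17 − $1,140.54 = $1,106.63

$1,106.63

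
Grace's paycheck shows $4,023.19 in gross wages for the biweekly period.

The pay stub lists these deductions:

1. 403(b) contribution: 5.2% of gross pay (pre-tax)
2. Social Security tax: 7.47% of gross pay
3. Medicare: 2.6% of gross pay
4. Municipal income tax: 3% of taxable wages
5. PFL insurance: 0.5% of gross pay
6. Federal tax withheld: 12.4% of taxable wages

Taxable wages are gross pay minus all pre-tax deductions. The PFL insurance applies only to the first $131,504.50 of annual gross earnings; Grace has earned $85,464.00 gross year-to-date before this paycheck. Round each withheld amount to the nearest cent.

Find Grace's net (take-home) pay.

$2,801.38

403(b) contribution: $4,023.19 × 0.052 = $209.21
Taxable wages = $4,023.19 − $209.21 = $3,813.98
Municipal income tax: $3,813.98 × 0.03 = $114.42
Federal tax withheld: $3,813.98 × 0.124 = $472.93
PFL insurance: cap not yet reached, full $4,023.19 is subject → $4,023.19 × 0.005 = $20.12
Medicare: $4,023.19 × 0.026 = $104.60
Social Security tax: $4,023.19 × 0.0747 = $300.53
Total deductions = $209.21 + $114.42 + $472.93 + $20.12 + $104.60 + $300.53 = $1,221.81
Net pay = $4,023.19 − $1,221.81 = $2,801.38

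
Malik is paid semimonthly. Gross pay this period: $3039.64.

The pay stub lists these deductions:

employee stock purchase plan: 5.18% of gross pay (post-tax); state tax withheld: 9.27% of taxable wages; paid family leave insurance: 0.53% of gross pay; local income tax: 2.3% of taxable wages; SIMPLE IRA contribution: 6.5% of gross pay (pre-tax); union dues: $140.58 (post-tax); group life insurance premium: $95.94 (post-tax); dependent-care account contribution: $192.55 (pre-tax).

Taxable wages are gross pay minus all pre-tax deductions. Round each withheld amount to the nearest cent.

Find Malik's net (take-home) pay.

Dependent-care account contribution: $192.55
SIMPLE IRA contribution: $3039.64 × 0.065 = $197.58
Pre-tax total = $192.55 + $197.58 = $390.13
Taxable wages = $3039.64 − $390.13 = $2649.51
Local income tax: $2649.51 × 0.023 = $60.94
State tax withheld: $2649.51 × 0.0927 = $245.61
Paid family leave insurance: $3039.64 × 0.0053 = $16.11
Union dues: $140.58
Group life insurance premium: $95.94
Employee stock purchase plan: $3039.64 × 0.0518 = $157.45
Total deductions = $192.55 + $197.58 + $60.94 + $245.61 + $16.11 + $140.58 + $95.94 + $157.45 = $1106.76
Net pay = $3039.64 − $1106.76 = $1932.88

$1932.88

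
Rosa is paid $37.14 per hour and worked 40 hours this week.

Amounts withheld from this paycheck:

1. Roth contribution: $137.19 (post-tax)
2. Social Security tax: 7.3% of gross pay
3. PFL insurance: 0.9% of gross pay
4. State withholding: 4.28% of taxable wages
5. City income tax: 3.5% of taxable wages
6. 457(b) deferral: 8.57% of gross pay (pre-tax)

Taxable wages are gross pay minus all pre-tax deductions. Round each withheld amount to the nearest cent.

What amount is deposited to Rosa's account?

Gross pay: 40 × $37.14 = $1,485.60
457(b) deferral: $1,485.60 × 0.0857 = $127.32
Taxable wages = $1,485.60 − $127.32 = $1,358.28
State withholding: $1,358.28 × 0.0428 = $58.13
City income tax: $1,358.28 × 0.035 = $47.54
PFL insurance: $1,485.60 × 0.009 = $13.37
Social Security tax: $1,485.60 × 0.073 = $108.45
Roth contribution: $137.19
Total deductions = $127.32 + $58.13 + $47.54 + $13.37 + $108.45 + $137.19 = $492.00
Net pay = $1,485.60 − $492.00 = $993.60

$993.60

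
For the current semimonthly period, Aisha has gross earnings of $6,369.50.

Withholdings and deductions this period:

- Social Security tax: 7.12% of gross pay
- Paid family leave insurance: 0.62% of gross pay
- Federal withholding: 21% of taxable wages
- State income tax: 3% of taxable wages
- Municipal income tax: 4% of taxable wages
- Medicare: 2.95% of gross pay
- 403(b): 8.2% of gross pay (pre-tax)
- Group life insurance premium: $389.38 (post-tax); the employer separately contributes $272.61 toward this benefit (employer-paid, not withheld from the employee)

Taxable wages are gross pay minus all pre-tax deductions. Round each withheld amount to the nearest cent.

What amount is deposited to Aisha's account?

$3,139.70

403(b): $6,369.50 × 0.082 = $522.30
Taxable wages = $6,369.50 − $522.30 = $5,847.20
Federal withholding: $5,847.20 × 0.21 = $1,227.91
Municipal income tax: $5,847.20 × 0.04 = $233.89
State income tax: $5,847.20 × 0.03 = $175.42
Medicare: $6,369.50 × 0.0295 = $187.90
Paid family leave insurance: $6,369.50 × 0.0062 = $39.49
Social Security tax: $6,369.50 × 0.0712 = $453.51
Group life insurance premium: $389.38
(Employer's $272.61 toward group life insurance premium is not withheld from the employee.)
Total deductions = $522.30 + $1,227.91 + $233.89 + $175.42 + $187.90 + $39.49 + $453.51 + $389.38 = $3,229.80
Net pay = $6,369.50 − $3,229.80 = $3,139.70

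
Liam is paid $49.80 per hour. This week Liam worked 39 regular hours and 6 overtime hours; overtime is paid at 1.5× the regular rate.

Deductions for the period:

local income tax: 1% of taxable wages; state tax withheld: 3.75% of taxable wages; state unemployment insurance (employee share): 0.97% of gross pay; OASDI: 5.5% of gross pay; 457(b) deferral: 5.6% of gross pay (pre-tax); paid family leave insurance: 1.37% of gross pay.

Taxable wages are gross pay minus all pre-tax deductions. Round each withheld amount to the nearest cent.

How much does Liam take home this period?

Regular pay: 39 × $49.80 = $1942.20
Overtime pay: 6 × $49.80 × 1.5 = $448.20
Gross pay = $1942.20 + $448.20 = $2390.40
457(b) deferral: $2390.40 × 0.056 = $133.86
Taxable wages = $2390.40 − $133.86 = $2256.54
State tax withheld: $2256.54 × 0.0375 = $84.62
Local income tax: $2256.54 × 0.01 = $22.57
Paid family leave insurance: $2390.40 × 0.0137 = $32.75
OASDI: $2390.40 × 0.055 = $131.47
State unemployment insurance (employee share): $2390.40 × 0.0097 = $23.19
Total deductions = $133.86 + $84.62 + $22.57 + $32.75 + $131.47 + $23.19 = $428.46
Net pay = $2390.40 − $428.46 = $1961.94

$1961.94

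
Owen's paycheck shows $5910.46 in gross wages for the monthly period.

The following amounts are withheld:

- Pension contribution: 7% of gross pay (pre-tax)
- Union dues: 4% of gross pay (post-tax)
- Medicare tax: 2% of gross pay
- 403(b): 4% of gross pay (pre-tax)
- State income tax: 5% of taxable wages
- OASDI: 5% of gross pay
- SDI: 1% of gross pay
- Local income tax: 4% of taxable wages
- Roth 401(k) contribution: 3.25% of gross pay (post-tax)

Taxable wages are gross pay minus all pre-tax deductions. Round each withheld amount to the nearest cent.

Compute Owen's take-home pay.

403(b): $5910.46 × 0.04 = $236.42
Pension contribution: $5910.46 × 0.07 = $413.73
Pre-tax total = $236.42 + $413.73 = $650.15
Taxable wages = $5910.46 − $650.15 = $5260.31
Local income tax: $5260.31 × 0.04 = $210.41
State income tax: $5260.31 × 0.05 = $263.02
OASDI: $5910.46 × 0.05 = $295.52
SDI: $5910.46 × 0.01 = $59.10
Medicare tax: $5910.46 × 0.02 = $118.21
Roth 401(k) contribution: $5910.46 × 0.0325 = $192.09
Union dues: $5910.46 × 0.04 = $236.42
Total deductions = $236.42 + $413.73 + $210.41 + $263.02 + $295.52 + $59.10 + $118.21 + $192.09 + $236.42 = $2024.92
Net pay = $5910.46 − $2024.92 = $3885.54

$3885.54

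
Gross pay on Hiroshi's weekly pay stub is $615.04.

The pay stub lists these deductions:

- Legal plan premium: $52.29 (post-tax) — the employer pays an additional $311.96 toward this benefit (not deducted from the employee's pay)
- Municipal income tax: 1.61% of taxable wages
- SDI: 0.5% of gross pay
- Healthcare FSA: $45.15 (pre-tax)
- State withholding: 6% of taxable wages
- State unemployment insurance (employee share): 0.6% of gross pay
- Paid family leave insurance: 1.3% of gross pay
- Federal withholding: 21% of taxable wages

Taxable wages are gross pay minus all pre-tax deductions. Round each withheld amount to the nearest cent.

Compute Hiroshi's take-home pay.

$339.78

Healthcare FSA: $45.15
Taxable wages = $615.04 − $45.15 = $569.89
State withholding: $569.89 × 0.06 = $34.19
Municipal income tax: $569.89 × 0.0161 = $9.18
Federal withholding: $569.89 × 0.21 = $119.68
SDI: $615.04 × 0.005 = $3.08
Paid family leave insurance: $615.04 × 0.013 = $8.00
State unemployment insurance (employee share): $615.04 × 0.006 = $3.69
Legal plan premium: $52.29
(Employer's $311.96 toward legal plan premium is not withheld from the employee.)
Total deductions = $45.15 + $34.19 + $9.18 + $119.68 + $3.08 + $8.00 + $3.69 + $52.29 = $275.26
Net pay = $615.04 − $275.26 = $339.78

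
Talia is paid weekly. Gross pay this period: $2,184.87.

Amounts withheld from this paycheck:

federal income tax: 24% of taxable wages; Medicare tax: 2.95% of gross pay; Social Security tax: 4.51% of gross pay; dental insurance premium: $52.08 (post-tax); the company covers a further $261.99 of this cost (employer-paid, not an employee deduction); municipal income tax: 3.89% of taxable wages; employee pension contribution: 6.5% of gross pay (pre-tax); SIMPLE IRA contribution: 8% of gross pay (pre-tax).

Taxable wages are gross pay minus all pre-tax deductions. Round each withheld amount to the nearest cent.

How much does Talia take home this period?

$1,131.99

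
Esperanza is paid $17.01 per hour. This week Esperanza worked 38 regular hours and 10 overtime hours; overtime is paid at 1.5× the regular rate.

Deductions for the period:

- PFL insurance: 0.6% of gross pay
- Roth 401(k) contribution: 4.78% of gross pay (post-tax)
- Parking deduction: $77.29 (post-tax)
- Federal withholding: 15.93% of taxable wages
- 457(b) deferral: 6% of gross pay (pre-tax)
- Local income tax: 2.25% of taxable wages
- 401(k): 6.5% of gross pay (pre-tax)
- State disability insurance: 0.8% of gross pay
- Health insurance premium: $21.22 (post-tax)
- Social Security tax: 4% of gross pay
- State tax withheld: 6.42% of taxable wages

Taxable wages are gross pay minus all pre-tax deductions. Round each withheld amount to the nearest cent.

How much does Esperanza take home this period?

Regular pay: 38 × $17.01 = $646.38
Overtime pay: 10 × $17.01 × 1.5 = $255.15
Gross pay = $646.38 + $255.15 = $901.53
401(k): $901.53 × 0.065 = $58.60
457(b) deferral: $901.53 × 0.06 = $54.09
Pre-tax total = $58.60 + $54.09 = $112.69
Taxable wages = $901.53 − $112.69 = $788.84
State tax withheld: $788.84 × 0.0642 = $50.64
Local income tax: $788.84 × 0.0225 = $17.75
Federal withholding: $788.84 × 0.1593 = $125.66
PFL insurance: $901.53 × 0.006 = $5.41
State disability insurance: $901.53 × 0.008 = $7.21
Social Security tax: $901.53 × 0.04 = $36.06
Roth 401(k) contribution: $901.53 × 0.0478 = $43.09
Parking deduction: $77.29
Health insurance premium: $21.22
Total deductions = $58.60 + $54.09 + $50.64 + $17.75 + $125.66 + $5.41 + $7.21 + $36.06 + $43.09 + $77.29 + $21.22 = $497.02
Net pay = $901.53 − $497.02 = $404.51

$404.51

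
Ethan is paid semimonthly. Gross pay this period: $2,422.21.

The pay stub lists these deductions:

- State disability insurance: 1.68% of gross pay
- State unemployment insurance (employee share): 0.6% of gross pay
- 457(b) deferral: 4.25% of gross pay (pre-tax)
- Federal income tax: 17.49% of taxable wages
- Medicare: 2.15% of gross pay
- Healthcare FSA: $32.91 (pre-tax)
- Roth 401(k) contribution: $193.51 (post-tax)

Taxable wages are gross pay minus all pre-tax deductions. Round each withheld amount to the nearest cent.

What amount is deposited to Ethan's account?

Healthcare FSA: $32.91
457(b) deferral: $2,422.21 × 0.0425 = $102.94
Pre-tax total = $32.91 + $102.94 = $135.85
Taxable wages = $2,422.21 − $135.85 = $2,286.36
Federal income tax: $2,286.36 × 0.1749 = $399.88
Medicare: $2,422.21 × 0.0215 = $52.08
State disability insurance: $2,422.21 × 0.0168 = $40.69
State unemployment insurance (employee share): $2,422.21 × 0.006 = $14.53
Roth 401(k) contribution: $193.51
Total deductions = $32.91 + $102.94 + $399.88 + $52.08 + $40.69 + $14.53 + $193.51 = $836.54
Net pay = $2,422.21 − $836.54 = $1,585.67

$1,585.67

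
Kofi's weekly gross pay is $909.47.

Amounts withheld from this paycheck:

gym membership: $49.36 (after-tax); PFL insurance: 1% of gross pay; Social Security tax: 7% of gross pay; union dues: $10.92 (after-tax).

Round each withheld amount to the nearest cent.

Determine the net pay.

Social Security tax: $909.47 × 0.07 = $63.66
PFL insurance: $909.47 × 0.01 = $9.09
Gym membership: $49.36
Union dues: $10.92
Total deductions = $63.66 + $9.09 + $49.36 + $10.92 = $133.03
Net pay = $909.47 − $133.03 = $776.44

$776.44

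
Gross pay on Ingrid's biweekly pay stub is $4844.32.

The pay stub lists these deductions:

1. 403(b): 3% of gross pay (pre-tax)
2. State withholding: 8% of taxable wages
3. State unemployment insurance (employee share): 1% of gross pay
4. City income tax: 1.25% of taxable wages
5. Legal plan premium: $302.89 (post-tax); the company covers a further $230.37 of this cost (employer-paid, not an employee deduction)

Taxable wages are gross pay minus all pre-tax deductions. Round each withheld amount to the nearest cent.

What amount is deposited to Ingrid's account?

$3913.00

403(b): $4844.32 × 0.03 = $145.33
Taxable wages = $4844.32 − $145.33 = $4698.99
City income tax: $4698.99 × 0.0125 = $58.74
State withholding: $4698.99 × 0.08 = $375.92
State unemployment insurance (employee share): $4844.32 × 0.01 = $48.44
Legal plan premium: $302.89
(Employer's $230.37 toward legal plan premium is not withheld from the employee.)
Total deductions = $145.33 + $58.74 + $375.92 + $48.44 + $302.89 = $931.32
Net pay = $4844.32 − $931.32 = $3913.00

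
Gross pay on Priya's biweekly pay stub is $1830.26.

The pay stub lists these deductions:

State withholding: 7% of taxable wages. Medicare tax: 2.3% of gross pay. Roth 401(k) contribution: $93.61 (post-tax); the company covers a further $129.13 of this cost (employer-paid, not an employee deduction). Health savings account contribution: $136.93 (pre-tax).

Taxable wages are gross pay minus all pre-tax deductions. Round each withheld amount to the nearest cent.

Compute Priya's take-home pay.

Health savings account contribution: $136.93
Taxable wages = $1830.26 − $136.93 = $1693.33
State withholding: $1693.33 × 0.07 = $118.53
Medicare tax: $1830.26 × 0.023 = $42.10
Roth 401(k) contribution: $93.61
(Employer's $129.13 toward Roth 401(k) contribution is not withheld from the employee.)
Total deductions = $136.93 + $118.53 + $42.10 + $93.61 = $391.17
Net pay = $1830.26 − $391.17 = $1439.09

$1439.09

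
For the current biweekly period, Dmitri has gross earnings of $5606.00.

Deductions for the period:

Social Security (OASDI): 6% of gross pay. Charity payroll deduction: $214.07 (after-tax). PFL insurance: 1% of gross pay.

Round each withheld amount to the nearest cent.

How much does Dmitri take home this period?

PFL insurance: $5606.00 × 0.01 = $56.06
Social Security (OASDI): $5606.00 × 0.06 = $336.36
Charity payroll deduction: $214.07
Total deductions = $56.06 + $336.36 + $214.07 = $606.49
Net pay = $5606.00 − $606.49 = $4999.51

$4999.51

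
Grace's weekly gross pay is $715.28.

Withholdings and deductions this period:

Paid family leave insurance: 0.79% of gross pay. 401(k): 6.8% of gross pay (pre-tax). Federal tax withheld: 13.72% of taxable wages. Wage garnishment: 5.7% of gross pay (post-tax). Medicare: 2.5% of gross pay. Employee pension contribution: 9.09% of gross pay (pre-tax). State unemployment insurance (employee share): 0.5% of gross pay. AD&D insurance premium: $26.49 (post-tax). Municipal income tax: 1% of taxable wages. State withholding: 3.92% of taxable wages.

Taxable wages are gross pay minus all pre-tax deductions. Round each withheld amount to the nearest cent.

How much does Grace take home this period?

$395.11

401(k): $715.28 × 0.068 = $48.64
Employee pension contribution: $715.28 × 0.0909 = $65.02
Pre-tax total = $48.64 + $65.02 = $113.66
Taxable wages = $715.28 − $113.66 = $601.62
State withholding: $601.62 × 0.0392 = $23.58
Municipal income tax: $601.62 × 0.01 = $6.02
Federal tax withheld: $601.62 × 0.1372 = $82.54
State unemployment insurance (employee share): $715.28 × 0.005 = $3.58
Paid family leave insurance: $715.28 × 0.0079 = $5.65
Medicare: $715.28 × 0.025 = $17.88
Wage garnishment: $715.28 × 0.057 = $40.77
AD&D insurance premium: $26.49
Total deductions = $48.64 + $65.02 + $23.58 + $6.02 + $82.54 + $3.58 + $5.65 + $17.88 + $40.77 + $26.49 = $320.17
Net pay = $715.28 − $320.17 = $395.11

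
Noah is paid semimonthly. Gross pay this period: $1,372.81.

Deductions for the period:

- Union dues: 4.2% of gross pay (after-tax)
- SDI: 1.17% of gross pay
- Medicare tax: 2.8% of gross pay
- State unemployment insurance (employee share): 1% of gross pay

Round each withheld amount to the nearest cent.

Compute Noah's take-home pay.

$1,246.92

Medicare tax: $1,372.81 × 0.028 = $38.44
SDI: $1,372.81 × 0.0117 = $16.06
State unemployment insurance (employee share): $1,372.81 × 0.01 = $13.73
Union dues: $1,372.81 × 0.042 = $57.66
Total deductions = $38.44 + $16.06 + $13.73 + $57.66 = $125.89
Net pay = $1,372.81 − $125.89 = $1,246.92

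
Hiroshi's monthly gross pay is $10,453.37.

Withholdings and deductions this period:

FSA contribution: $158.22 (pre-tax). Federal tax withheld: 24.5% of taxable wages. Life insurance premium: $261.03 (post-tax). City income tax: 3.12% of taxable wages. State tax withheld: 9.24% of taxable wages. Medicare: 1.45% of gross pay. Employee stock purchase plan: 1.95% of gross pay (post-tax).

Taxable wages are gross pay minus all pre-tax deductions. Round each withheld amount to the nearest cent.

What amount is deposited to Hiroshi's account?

$5,883.92

FSA contribution: $158.22
Taxable wages = $10,453.37 − $158.22 = $10,295.15
State tax withheld: $10,295.15 × 0.0924 = $951.27
City income tax: $10,295.15 × 0.0312 = $321.21
Federal tax withheld: $10,295.15 × 0.245 = $2,522.31
Medicare: $10,453.37 × 0.0145 = $151.57
Employee stock purchase plan: $10,453.37 × 0.0195 = $203.84
Life insurance premium: $261.03
Total deductions = $158.22 + $951.27 + $321.21 + $2,522.31 + $151.57 + $203.84 + $261.03 = $4,569.45
Net pay = $10,453.37 − $4,569.45 = $5,883.92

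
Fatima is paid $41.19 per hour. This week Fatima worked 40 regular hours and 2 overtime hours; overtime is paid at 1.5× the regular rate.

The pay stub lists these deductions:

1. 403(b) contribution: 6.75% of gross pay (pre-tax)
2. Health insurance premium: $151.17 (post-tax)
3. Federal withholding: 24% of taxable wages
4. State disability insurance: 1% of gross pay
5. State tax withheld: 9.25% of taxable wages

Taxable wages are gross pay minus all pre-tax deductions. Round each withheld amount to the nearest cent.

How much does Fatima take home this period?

Regular pay: 40 × $41.19 = $1,647.60
Overtime pay: 2 × $41.19 × 1.5 = $123.57
Gross pay = $1,647.60 + $123.57 = $1,771.17
403(b) contribution: $1,771.17 × 0.0675 = $119.55
Taxable wages = $1,771.17 − $119.55 = $1,651.62
Federal withholding: $1,651.62 × 0.24 = $396.39
State tax withheld: $1,651.62 × 0.0925 = $152.77
State disability insurance: $1,771.17 × 0.01 = $17.71
Health insurance premium: $151.17
Total deductions = $119.55 + $396.39 + $152.77 + $17.71 + $151.17 = $837.59
Net pay = $1,771.17 − $837.59 = $933.58

$933.58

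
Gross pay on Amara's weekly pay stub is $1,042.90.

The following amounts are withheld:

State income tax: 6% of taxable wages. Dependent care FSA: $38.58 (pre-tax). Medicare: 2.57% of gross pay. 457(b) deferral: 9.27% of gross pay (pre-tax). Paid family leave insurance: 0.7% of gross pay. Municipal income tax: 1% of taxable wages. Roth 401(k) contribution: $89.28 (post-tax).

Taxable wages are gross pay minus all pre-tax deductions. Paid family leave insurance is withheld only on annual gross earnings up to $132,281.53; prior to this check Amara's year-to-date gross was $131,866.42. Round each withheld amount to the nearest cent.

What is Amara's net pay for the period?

457(b) deferral: $1,042.90 × 0.0927 = $96.68
Dependent care FSA: $38.58
Pre-tax total = $96.68 + $38.58 = $135.26
Taxable wages = $1,042.90 − $135.26 = $907.64
Municipal income tax: $907.64 × 0.01 = $9.08
State income tax: $907.64 × 0.06 = $54.46
Paid family leave insurance: only $132,281.53 − $131,866.42 = $415.11 of this check is subject → $415.11 × 0.007 = $2.91
Medicare: $1,042.90 × 0.0257 = $26.80
Roth 401(k) contribution: $89.28
Total deductions = $96.68 + $38.58 + $9.08 + $54.46 + $2.91 + $26.80 + $89.28 = $317.79
Net pay = $1,042.90 − $317.79 = $725.11

$725.11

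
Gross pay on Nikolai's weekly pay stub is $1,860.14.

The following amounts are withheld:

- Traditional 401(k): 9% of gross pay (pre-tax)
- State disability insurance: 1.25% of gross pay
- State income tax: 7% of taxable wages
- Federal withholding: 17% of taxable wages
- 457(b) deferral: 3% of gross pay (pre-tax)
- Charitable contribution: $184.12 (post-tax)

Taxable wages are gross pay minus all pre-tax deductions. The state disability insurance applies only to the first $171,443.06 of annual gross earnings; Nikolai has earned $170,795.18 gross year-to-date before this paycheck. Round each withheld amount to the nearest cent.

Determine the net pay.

$1,051.84

457(b) deferral: $1,860.14 × 0.03 = $55.80
Traditional 401(k): $1,860.14 × 0.09 = $167.41
Pre-tax total = $55.80 + $167.41 = $223.21
Taxable wages = $1,860.14 − $223.21 = $1,636.93
Federal withholding: $1,636.93 × 0.17 = $278.28
State income tax: $1,636.93 × 0.07 = $114.59
State disability insurance: only $171,443.06 − $170,795.18 = $647.88 of this check is subject → $647.88 × 0.0125 = $8.10
Charitable contribution: $184.12
Total deductions = $55.80 + $167.41 + $278.28 + $114.59 + $8.10 + $184.12 = $808.30
Net pay = $1,860.14 − $808.30 = $1,051.84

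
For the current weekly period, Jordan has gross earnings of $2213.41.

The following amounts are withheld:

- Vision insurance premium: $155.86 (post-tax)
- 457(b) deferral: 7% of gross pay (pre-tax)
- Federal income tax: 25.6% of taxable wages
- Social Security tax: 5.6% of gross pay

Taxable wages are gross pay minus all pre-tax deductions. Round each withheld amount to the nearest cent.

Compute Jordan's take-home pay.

$1251.69

457(b) deferral: $2213.41 × 0.07 = $154.94
Taxable wages = $2213.41 − $154.94 = $2058.47
Federal income tax: $2058.47 × 0.256 = $526.97
Social Security tax: $2213.41 × 0.056 = $123.95
Vision insurance premium: $155.86
Total deductions = $154.94 + $526.97 + $123.95 + $155.86 = $961.72
Net pay = $2213.41 − $961.72 = $1251.69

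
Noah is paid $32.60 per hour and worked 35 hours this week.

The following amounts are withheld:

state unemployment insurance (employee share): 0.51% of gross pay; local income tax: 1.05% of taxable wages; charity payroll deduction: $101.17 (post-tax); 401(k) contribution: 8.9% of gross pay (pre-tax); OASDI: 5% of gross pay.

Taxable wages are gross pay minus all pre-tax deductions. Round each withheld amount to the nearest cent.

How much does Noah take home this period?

$864.50

Gross pay: 35 × $32.60 = $1,141.00
401(k) contribution: $1,141.00 × 0.089 = $101.55
Taxable wages = $1,141.00 − $101.55 = $1,039.45
Local income tax: $1,039.45 × 0.0105 = $10.91
State unemployment insurance (employee share): $1,141.00 × 0.0051 = $5.82
OASDI: $1,141.00 × 0.05 = $57.05
Charity payroll deduction: $101.17
Total deductions = $101.55 + $10.91 + $5.82 + $57.05 + $101.17 = $276.50
Net pay = $1,141.00 − $276.50 = $864.50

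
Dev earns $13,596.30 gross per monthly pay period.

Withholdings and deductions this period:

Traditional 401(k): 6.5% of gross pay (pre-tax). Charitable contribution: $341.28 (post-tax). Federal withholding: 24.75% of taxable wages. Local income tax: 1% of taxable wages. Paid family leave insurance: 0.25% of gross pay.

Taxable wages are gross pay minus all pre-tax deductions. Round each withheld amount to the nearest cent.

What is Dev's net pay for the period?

Traditional 401(k): $13,596.30 × 0.065 = $883.76
Taxable wages = $13,596.30 − $883.76 = $12,712.54
Local income tax: $12,712.54 × 0.01 = $127.13
Federal withholding: $12,712.54 × 0.2475 = $3,146.35
Paid family leave insurance: $13,596.30 × 0.0025 = $33.99
Charitable contribution: $341.28
Total deductions = $883.76 + $127.13 + $3,146.35 + $33.99 + $341.28 = $4,532.51
Net pay = $13,596.30 − $4,532.51 = $9,063.79

$9,063.79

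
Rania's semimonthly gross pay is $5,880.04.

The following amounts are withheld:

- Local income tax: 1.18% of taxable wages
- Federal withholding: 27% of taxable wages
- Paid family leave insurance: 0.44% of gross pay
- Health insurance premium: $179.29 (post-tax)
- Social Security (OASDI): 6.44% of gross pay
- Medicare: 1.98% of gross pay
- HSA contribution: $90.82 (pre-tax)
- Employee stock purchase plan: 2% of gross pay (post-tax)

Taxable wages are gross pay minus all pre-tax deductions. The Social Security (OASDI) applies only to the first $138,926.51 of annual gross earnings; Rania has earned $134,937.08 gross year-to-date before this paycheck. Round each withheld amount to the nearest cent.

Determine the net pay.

HSA contribution: $90.82
Taxable wages = $5,880.04 − $90.82 = $5,789.22
Local income tax: $5,789.22 × 0.0118 = $68.31
Federal withholding: $5,789.22 × 0.27 = $1,563.09
Medicare: $5,880.04 × 0.0198 = $116.42
Social Security (OASDI): only $138,926.51 − $134,937.08 = $3,989.43 of this check is subject → $3,989.43 × 0.0644 = $256.92
Paid family leave insurance: $5,880.04 × 0.0044 = $25.87
Employee stock purchase plan: $5,880.04 × 0.02 = $117.60
Health insurance premium: $179.29
Total deductions = $90.82 + $68.31 + $1,563.09 + $116.42 + $256.92 + $25.87 + $117.60 + $179.29 = $2,418.32
Net pay = $5,880.04 − $2,418.32 = $3,461.72

$3,461.72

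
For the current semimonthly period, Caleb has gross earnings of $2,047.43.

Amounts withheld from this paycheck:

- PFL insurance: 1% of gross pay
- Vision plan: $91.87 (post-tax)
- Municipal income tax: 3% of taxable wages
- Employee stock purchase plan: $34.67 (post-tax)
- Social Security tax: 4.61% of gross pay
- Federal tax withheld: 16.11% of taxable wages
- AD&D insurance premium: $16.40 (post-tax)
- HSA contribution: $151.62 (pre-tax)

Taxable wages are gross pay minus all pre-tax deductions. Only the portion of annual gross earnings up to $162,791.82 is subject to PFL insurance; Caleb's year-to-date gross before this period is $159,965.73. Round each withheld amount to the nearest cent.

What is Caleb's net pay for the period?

HSA contribution: $151.62
Taxable wages = $2,047.43 − $151.62 = $1,895.81
Municipal income tax: $1,895.81 × 0.03 = $56.87
Federal tax withheld: $1,895.81 × 0.1611 = $305.41
PFL insurance: cap not yet reached, full $2,047.43 is subject → $2,047.43 × 0.01 = $20.47
Social Security tax: $2,047.43 × 0.0461 = $94.39
Vision plan: $91.87
Employee stock purchase plan: $34.67
AD&D insurance premium: $16.40
Total deductions = $151.62 + $56.87 + $305.41 + $20.47 + $94.39 + $91.87 + $34.67 + $16.40 = $771.70
Net pay = $2,047.43 − $771.70 = $1,275.73

$1,275.73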